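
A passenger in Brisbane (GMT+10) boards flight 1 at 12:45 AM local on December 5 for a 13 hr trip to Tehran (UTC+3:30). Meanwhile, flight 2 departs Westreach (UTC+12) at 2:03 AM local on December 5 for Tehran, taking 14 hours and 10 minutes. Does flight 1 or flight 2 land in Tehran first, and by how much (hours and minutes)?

Flight 1 in UTC: 12:45 AM − 10:00 = 2:45 PM on Dec 4.
+13 hours → arrive 3:45 AM UTC on Dec 5.
Flight 2 in UTC: 2:03 AM − 12:00 = 2:03 PM on Dec 4.
+14 hours 10 minutes → arrive 4:13 AM UTC on Dec 5.
Flight 1 lands earlier by 28 minutes.

the first, by 28 minutes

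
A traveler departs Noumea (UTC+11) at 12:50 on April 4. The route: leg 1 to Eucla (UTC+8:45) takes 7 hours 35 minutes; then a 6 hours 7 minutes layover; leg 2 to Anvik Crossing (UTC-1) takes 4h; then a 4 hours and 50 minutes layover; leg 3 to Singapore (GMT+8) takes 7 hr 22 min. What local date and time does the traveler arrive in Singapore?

15:44 on Apr 5

Convert departure to UTC: 12:50 − 11:00 = 01:50 UTC on Apr 4.
Add 7 hours and 35 minutes leg 1 → 09:25 UTC.
Add 6 hours and 7 minutes layover in Eucla → 15:32 UTC.
Add 4 hours leg 2 → 19:32 UTC.
Add 4 hours and 50 minutes layover in Anvik Crossing → 00:22 UTC (Apr 5).
Add 7 hours 22 minutes leg 3 → 07:44 UTC.
Singapore is UTC+8:00, so local arrival = 07:44 + 8:00 = 15:44 on Apr 5.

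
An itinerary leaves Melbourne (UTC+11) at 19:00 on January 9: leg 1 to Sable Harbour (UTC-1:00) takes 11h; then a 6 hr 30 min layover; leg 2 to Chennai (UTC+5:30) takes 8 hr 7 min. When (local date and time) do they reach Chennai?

15:07 on January 10

Convert departure to UTC: 19:00 − 11:00 = 08:00 UTC on Jan 9.
Add 11 hours leg 1 → 19:00 UTC.
Add 6 hours 30 minutes layover in Sable Harbour → 01:30 UTC (Jan 10).
Add 8 hours 7 minutes leg 2 → 09:37 UTC.
Chennai is UTC+5:30, so local arrival = 09:37 + 5:30 = 15:07 on Jan 10.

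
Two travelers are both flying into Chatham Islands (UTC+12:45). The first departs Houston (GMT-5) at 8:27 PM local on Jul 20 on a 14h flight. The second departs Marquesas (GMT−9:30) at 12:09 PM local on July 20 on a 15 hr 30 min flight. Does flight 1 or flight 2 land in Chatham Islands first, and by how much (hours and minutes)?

Flight 1 in UTC: 8:27 PM + 5:00 = 1:27 AM on Jul 21.
+14 hours → arrive 3:27 PM UTC on Jul 21.
Flight 2 in UTC: 12:09 PM + 9:30 = 9:39 PM on Jul 20.
+15 hours 30 minutes → arrive 1:09 PM UTC on Jul 21.
Flight 2 lands earlier by 2 hours 18 minutes.

the second, by 2 hours 18 minutes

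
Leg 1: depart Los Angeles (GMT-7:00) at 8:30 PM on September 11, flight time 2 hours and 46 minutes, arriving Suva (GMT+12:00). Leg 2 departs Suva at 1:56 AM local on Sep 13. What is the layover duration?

7 hours 40 minutes

Convert departure to UTC: 8:30 PM + 7:00 = 3:30 AM UTC on Sep 12.
Add 2 hours 46 minutes flight time → 6:16 AM UTC.
Suva is UTC+12:00, so local arrival = 6:16 AM + 12:00 = 6:16 PM on Sep 12.
Layover = 1:56 AM − 6:16 PM (+1 day) = 7 hours 40 minutes.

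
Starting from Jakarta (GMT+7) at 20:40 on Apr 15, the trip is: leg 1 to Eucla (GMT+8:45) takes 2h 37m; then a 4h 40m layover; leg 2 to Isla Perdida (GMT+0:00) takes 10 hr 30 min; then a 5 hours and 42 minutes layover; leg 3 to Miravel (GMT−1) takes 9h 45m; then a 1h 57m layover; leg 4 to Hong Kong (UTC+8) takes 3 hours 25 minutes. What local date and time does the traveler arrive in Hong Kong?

Convert departure to UTC: 20:40 − 7:00 = 13:40 UTC on Apr 15.
Add 2 hours and 37 minutes leg 1 → 16:17 UTC.
Add 4 hours 40 minutes layover in Eucla → 20:57 UTC.
Add 10 hours 30 minutes leg 2 → 07:27 UTC (Apr 16).
Add 5 hours and 42 minutes layover in Isla Perdida → 13:09 UTC.
Add 9 hours 45 minutes leg 3 → 22:54 UTC.
Add 1 hour 57 minutes layover in Miravel → 00:51 UTC (Apr 17).
Add 3 hours and 25 minutes leg 4 → 04:16 UTC.
Hong Kong is UTC+8:00, so local arrival = 04:16 + 8:00 = 12:16 on Apr 17.

12:16 on April 17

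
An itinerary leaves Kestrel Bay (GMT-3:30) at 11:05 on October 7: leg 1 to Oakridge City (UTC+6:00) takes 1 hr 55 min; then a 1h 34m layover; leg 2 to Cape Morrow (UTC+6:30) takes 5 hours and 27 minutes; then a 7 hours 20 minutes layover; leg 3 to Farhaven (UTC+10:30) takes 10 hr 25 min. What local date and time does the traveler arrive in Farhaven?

03:46 on October 9

Convert departure to UTC: 11:05 + 3:30 = 14:35 UTC on Oct 7.
Add 1 hour 55 minutes leg 1 → 16:30 UTC.
Add 1 hour and 34 minutes layover in Oakridge City → 18:04 UTC.
Add 5 hours 27 minutes leg 2 → 23:31 UTC.
Add 7 hours and 20 minutes layover in Cape Morrow → 06:51 UTC (Oct 8).
Add 10 hours 25 minutes leg 3 → 17:16 UTC.
Farhaven is UTC+10:30, so local arrival = 17:16 + 10:30 = 03:46 on Oct 9.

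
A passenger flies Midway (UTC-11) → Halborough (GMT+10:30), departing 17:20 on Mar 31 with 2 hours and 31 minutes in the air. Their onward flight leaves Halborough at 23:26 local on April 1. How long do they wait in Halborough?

6 hours 5 minutes

Convert departure to UTC: 17:20 + 11:00 = 04:20 UTC on Apr 1.
Add 2 hours and 31 minutes flight time → 06:51 UTC.
Halborough is UTC+10:30, so local arrival = 06:51 + 10:30 = 17:21 on Apr 1.
Layover = 23:26 − 17:21 = 6 hours 5 minutes.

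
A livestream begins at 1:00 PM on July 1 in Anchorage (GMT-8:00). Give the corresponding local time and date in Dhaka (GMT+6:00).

3:00 AM on Jul 2

In UTC: 1:00 PM + 8:00 = 9:00 PM on Jul 1.
Dhaka is UTC+6:00: 9:00 PM + 6:00 = 3:00 AM on Jul 2.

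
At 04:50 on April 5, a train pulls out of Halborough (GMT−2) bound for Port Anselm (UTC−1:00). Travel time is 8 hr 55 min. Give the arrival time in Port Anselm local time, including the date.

Port Anselm is 1:00 ahead of Halborough.
After 8 hours and 55 minutes it is 13:45 in Halborough.
Shift by the zone difference: 13:45 + 1:00 = 14:45 on Apr 5 in Port Anselm.

14:45 on April 5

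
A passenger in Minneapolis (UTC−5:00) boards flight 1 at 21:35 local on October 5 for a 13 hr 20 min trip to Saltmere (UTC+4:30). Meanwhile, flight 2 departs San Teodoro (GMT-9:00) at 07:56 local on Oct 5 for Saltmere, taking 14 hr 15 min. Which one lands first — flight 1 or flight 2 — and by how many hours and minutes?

the second, by 8 hours 44 minutes

Flight 1 in UTC: 21:35 + 5:00 = 02:35 on Oct 6.
+13 hours 20 minutes → arrive 15:55 UTC on Oct 6.
Flight 2 in UTC: 07:56 + 9:00 = 16:56 on Oct 5.
+14 hours 15 minutes → arrive 07:11 UTC on Oct 6.
Flight 2 lands earlier by 8 hours 44 minutes.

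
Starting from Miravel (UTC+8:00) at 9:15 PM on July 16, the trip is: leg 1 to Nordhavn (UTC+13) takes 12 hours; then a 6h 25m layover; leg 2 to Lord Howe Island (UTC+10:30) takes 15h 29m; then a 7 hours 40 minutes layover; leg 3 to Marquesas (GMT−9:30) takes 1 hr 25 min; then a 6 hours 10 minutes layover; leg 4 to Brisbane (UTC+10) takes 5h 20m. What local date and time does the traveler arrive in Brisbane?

Convert departure to UTC: 9:15 PM − 8:00 = 1:15 PM UTC on Jul 16.
Add 12 hours leg 1 → 1:15 AM UTC (Jul 17).
Add 6 hours 25 minutes layover in Nordhavn → 7:40 AM UTC.
Add 15 hours 29 minutes leg 2 → 11:09 PM UTC.
Add 7 hours 40 minutes layover in Lord Howe Island → 6:49 AM UTC (Jul 18).
Add 1 hour 25 minutes leg 3 → 8:14 AM UTC.
Add 6 hours 10 minutes layover in Marquesas → 2:24 PM UTC.
Add 5 hours 20 minutes leg 4 → 7:44 PM UTC.
Brisbane is UTC+10:00, so local arrival = 7:44 PM + 10:00 = 5:44 AM on Jul 19.

5:44 AM on July 19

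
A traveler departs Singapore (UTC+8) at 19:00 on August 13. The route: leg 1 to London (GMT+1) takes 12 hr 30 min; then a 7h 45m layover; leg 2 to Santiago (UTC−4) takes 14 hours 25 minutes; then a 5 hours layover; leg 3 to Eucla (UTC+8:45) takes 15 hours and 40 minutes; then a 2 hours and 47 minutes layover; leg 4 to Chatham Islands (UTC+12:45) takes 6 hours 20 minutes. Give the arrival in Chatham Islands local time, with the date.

16:12 on Aug 16

Convert departure to UTC: 19:00 − 8:00 = 11:00 UTC on Aug 13.
Add 12 hours 30 minutes leg 1 → 23:30 UTC.
Add 7 hours 45 minutes layover in London → 07:15 UTC (Aug 14).
Add 14 hours 25 minutes leg 2 → 21:40 UTC.
Add 5 hours layover in Santiago → 02:40 UTC (Aug 15).
Add 15 hours and 40 minutes leg 3 → 18:20 UTC.
Add 2 hours 47 minutes layover in Eucla → 21:07 UTC.
Add 6 hours 20 minutes leg 4 → 03:27 UTC (Aug 16).
Chatham Islands is UTC+12:45, so local arrival = 03:27 + 12:45 = 16:12 on Aug 16.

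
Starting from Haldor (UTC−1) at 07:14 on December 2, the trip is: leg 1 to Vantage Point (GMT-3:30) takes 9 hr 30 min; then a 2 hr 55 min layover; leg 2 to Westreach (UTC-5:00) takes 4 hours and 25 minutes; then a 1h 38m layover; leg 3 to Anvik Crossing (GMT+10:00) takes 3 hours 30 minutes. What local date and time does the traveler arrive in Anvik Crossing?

Convert departure to UTC: 07:14 + 1:00 = 08:14 UTC on Dec 2.
Add 9 hours and 30 minutes leg 1 → 17:44 UTC.
Add 2 hours 55 minutes layover in Vantage Point → 20:39 UTC.
Add 4 hours 25 minutes leg 2 → 01:04 UTC (Dec 3).
Add 1 hour 38 minutes layover in Westreach → 02:42 UTC.
Add 3 hours 30 minutes leg 3 → 06:12 UTC.
Anvik Crossing is UTC+10:00, so local arrival = 06:12 + 10:00 = 16:12 on Dec 3.

16:12 on December 3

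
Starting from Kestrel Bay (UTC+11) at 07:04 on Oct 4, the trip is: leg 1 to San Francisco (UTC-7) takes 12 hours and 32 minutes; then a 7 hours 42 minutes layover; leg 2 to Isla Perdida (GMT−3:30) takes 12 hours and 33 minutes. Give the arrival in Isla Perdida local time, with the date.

Convert departure to UTC: 07:04 − 11:00 = 20:04 UTC on Oct 3.
Add 12 hours and 32 minutes leg 1 → 08:36 UTC (Oct 4).
Add 7 hours 42 minutes layover in San Francisco → 16:18 UTC.
Add 12 hours 33 minutes leg 2 → 04:51 UTC (Oct 5).
Isla Perdida is UTC−3:30, so local arrival = 04:51 − 3:30 = 01:21 on Oct 5.

01:21 on October 5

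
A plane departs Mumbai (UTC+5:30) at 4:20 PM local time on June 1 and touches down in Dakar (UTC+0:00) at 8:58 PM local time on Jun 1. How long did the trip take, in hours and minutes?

10 hours 8 minutes

Departure in UTC: 4:20 PM − 5:30 = 10:50 AM on Jun 1.
Arrival is already UTC: 8:58 PM on Jun 1.
Elapsed = 8:58 PM − 10:50 AM = 10 hours 8 minutes.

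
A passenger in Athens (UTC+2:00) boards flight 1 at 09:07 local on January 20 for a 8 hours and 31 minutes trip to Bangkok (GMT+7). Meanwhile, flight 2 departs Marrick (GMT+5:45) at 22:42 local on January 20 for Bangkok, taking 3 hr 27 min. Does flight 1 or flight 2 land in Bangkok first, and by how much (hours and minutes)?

Flight 1 in UTC: 09:07 − 2:00 = 07:07 on Jan 20.
+8 hours and 31 minutes → arrive 15:38 UTC on Jan 20.
Flight 2 in UTC: 22:42 − 5:45 = 16:57 on Jan 20.
+3 hours and 27 minutes → arrive 20:24 UTC on Jan 20.
Flight 1 lands earlier by 4 hours 46 minutes.

the first, by 4 hours 46 minutes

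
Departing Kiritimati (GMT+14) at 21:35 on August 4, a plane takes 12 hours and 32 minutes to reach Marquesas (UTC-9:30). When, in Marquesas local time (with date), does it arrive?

10:37 on Aug 4

Marquesas is 23:30 behind Kiritimati.
After 12 hours 32 minutes it is 10:07 (Aug 5) in Kiritimati.
Shift by the zone difference: 10:07 − 23:30 = 10:37 on Aug 4 in Marquesas.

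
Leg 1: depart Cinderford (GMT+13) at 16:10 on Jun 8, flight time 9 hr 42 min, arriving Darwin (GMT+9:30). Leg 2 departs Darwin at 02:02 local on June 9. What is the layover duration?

Convert departure to UTC: 16:10 − 13:00 = 03:10 UTC on Jun 8.
Add 9 hours and 42 minutes flight time → 12:52 UTC.
Darwin is UTC+9:30, so local arrival = 12:52 + 9:30 = 22:22 on Jun 8.
Layover = 02:02 − 22:22 (+1 day) = 3 hours 40 minutes.

3 hours 40 minutes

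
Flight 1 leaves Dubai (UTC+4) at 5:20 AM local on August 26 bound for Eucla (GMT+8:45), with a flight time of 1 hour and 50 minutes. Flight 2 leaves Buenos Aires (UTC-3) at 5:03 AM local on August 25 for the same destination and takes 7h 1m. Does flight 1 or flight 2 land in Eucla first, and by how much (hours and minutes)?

Flight 1 in UTC: 5:20 AM − 4:00 = 1:20 AM on Aug 26.
+1 hour and 50 minutes → arrive 3:10 AM UTC on Aug 26.
Flight 2 in UTC: 5:03 AM + 3:00 = 8:03 AM on Aug 25.
+7 hours 1 minute → arrive 3:04 PM UTC on Aug 25.
Flight 2 lands earlier by 12 hours 6 minutes.

the second, by 12 hours 6 minutes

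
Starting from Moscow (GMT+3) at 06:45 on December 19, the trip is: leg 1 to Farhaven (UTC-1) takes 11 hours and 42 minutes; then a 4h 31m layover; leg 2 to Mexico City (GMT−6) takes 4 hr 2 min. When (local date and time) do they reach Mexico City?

18:00 on December 19

Convert departure to UTC: 06:45 − 3:00 = 03:45 UTC on Dec 19.
Add 11 hours 42 minutes leg 1 → 15:27 UTC.
Add 4 hours 31 minutes layover in Farhaven → 19:58 UTC.
Add 4 hours 2 minutes leg 2 → 00:00 UTC (Dec 20).
Mexico City is UTC−6:00, so local arrival = 00:00 − 6:00 = 18:00 on Dec 19.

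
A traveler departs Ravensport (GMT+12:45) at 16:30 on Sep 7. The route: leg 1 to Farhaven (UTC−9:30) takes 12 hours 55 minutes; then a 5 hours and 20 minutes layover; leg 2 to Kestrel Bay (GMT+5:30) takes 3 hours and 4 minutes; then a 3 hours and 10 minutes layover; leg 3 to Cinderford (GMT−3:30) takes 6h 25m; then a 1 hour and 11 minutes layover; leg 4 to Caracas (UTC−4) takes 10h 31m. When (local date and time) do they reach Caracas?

18:21 on September 8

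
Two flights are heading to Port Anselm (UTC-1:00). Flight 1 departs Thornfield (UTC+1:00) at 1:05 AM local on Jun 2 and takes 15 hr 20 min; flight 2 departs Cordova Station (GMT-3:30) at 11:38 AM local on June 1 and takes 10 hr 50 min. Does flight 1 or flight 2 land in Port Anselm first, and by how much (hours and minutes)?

the second, by 13 hours 27 minutes

Flight 1 in UTC: 1:05 AM − 1:00 = 12:05 AM on Jun 2.
+15 hours and 20 minutes → arrive 3:25 PM UTC on Jun 2.
Flight 2 in UTC: 11:38 AM + 3:30 = 3:08 PM on Jun 1.
+10 hours and 50 minutes → arrive 1:58 AM UTC on Jun 2.
Flight 2 lands earlier by 13 hours 27 minutes.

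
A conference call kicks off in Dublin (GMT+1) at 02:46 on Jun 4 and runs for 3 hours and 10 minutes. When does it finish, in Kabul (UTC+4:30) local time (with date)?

09:26 on Jun 4

Convert start to UTC: 02:46 − 1:00 = 01:46 UTC on Jun 4.
Add 3 hours 10 minutes duration → 04:56 UTC.
Kabul is UTC+4:30, so local end time = 04:56 + 4:30 = 09:26 on Jun 4.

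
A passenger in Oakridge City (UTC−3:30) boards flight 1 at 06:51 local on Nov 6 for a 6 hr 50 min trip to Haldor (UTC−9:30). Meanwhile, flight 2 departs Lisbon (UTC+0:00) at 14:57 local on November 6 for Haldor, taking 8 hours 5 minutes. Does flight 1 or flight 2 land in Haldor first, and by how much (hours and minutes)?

Flight 1 in UTC: 06:51 + 3:30 = 10:21 on Nov 6.
+6 hours and 50 minutes → arrive 17:11 UTC on Nov 6.
Flight 2 departs at 14:57 UTC (Nov 6).
+8 hours 5 minutes → arrive 23:02 UTC on Nov 6.
Flight 1 lands earlier by 5 hours 51 minutes.

the first, by 5 hours 51 minutes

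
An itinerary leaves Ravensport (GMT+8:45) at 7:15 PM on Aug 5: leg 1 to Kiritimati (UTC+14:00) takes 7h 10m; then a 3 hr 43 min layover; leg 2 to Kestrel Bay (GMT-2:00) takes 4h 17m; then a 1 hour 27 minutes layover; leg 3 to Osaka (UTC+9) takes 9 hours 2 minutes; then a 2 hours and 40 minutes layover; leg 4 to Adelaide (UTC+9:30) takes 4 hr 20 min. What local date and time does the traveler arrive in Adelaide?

4:39 AM on Aug 7

Convert departure to UTC: 7:15 PM − 8:45 = 10:30 AM UTC on Aug 5.
Add 7 hours and 10 minutes leg 1 → 5:40 PM UTC.
Add 3 hours 43 minutes layover in Kiritimati → 9:23 PM UTC.
Add 4 hours and 17 minutes leg 2 → 1:40 AM UTC (Aug 6).
Add 1 hour 27 minutes layover in Kestrel Bay → 3:07 AM UTC.
Add 9 hours and 2 minutes leg 3 → 12:09 PM UTC.
Add 2 hours and 40 minutes layover in Osaka → 2:49 PM UTC.
Add 4 hours 20 minutes leg 4 → 7:09 PM UTC.
Adelaide is UTC+9:30, so local arrival = 7:09 PM + 9:30 = 4:39 AM on Aug 7.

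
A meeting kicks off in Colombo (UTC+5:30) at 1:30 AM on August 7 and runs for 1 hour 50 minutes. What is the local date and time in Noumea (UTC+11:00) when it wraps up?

8:50 AM on August 7

Noumea is 5:30 ahead of Colombo.
After 1 hour 50 minutes it is 3:20 AM in Colombo.
Shift by the zone difference: 3:20 AM + 5:30 = 8:50 AM on Aug 7 in Noumea.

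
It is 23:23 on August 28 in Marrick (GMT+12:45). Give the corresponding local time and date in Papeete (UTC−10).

In UTC: 23:23 − 12:45 = 10:38 on Aug 28.
Papeete is UTC−10:00: 10:38 − 10:00 = 00:38 on Aug 28.

00:38 on August 28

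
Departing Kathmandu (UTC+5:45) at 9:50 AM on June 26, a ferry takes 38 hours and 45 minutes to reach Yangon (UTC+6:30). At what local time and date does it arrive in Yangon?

Yangon is 0:45 ahead of Kathmandu.
After 38 hours 45 minutes it is 12:35 AM (Jun 28) in Kathmandu.
Shift by the zone difference: 12:35 AM + 0:45 = 1:20 AM on Jun 28 in Yangon.

1:20 AM on June 28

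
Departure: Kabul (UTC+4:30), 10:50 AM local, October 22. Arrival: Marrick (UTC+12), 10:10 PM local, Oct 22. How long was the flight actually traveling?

3 hours 50 minutes

Departure in UTC: 10:50 AM − 4:30 = 6:20 AM on Oct 22.
Arrival in UTC: 10:10 PM − 12:00 = 10:10 AM on Oct 22.
Elapsed = 10:10 AM − 6:20 AM = 3 hours 50 minutes.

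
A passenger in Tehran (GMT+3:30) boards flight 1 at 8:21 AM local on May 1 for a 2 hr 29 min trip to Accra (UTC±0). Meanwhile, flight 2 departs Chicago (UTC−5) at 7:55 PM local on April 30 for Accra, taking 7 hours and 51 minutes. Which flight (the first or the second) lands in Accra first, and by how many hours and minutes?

Flight 1 in UTC: 8:21 AM − 3:30 = 4:51 AM on May 1.
+2 hours and 29 minutes → arrive 7:20 AM UTC on May 1.
Flight 2 in UTC: 7:55 PM + 5:00 = 12:55 AM on May 1.
+7 hours 51 minutes → arrive 8:46 AM UTC on May 1.
Flight 1 lands earlier by 1 hour 26 minutes.

the first, by 1 hour 26 minutes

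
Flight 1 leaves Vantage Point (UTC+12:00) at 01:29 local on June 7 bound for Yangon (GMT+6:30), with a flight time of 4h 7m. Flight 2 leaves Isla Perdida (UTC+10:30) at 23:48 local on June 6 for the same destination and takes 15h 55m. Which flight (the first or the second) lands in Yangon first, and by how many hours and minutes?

the first, by 11 hours 37 minutes

Flight 1 in UTC: 01:29 − 12:00 = 13:29 on Jun 6.
+4 hours and 7 minutes → arrive 17:36 UTC on Jun 6.
Flight 2 in UTC: 23:48 − 10:30 = 13:18 on Jun 6.
+15 hours 55 minutes → arrive 05:13 UTC on Jun 7.
Flight 1 lands earlier by 11 hours 37 minutes.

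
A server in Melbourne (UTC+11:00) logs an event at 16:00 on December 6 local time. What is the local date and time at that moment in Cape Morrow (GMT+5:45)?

In UTC: 16:00 − 11:00 = 05:00 on Dec 6.
Cape Morrow is UTC+5:45: 05:00 + 5:45 = 10:45 on Dec 6.

10:45 on December 6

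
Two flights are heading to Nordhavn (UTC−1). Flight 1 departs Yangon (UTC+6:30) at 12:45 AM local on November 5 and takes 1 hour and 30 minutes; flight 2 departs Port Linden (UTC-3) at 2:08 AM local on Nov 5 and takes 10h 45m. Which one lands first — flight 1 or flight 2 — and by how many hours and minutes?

Flight 1 in UTC: 12:45 AM − 6:30 = 6:15 PM on Nov 4.
+1 hour and 30 minutes → arrive 7:45 PM UTC on Nov 4.
Flight 2 in UTC: 2:08 AM + 3:00 = 5:08 AM on Nov 5.
+10 hours 45 minutes → arrive 3:53 PM UTC on Nov 5.
Flight 1 lands earlier by 20 hours 8 minutes.

the first, by 20 hours 8 minutes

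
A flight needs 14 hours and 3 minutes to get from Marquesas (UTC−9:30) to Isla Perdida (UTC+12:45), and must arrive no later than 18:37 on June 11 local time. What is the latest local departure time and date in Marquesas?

Target arrival in UTC: 18:37 − 12:45 = 05:52 on Jun 11.
Subtract 14 hours 3 minutes → departure 15:49 UTC on Jun 10.
Marquesas is UTC−9:30: 15:49 − 9:30 = 06:19 on Jun 10.

06:19 on June 10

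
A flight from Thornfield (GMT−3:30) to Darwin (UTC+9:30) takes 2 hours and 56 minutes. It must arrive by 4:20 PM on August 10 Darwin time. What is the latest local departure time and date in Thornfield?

12:24 AM on August 10

Target arrival in UTC: 4:20 PM − 9:30 = 6:50 AM on Aug 10.
Subtract 2 hours 56 minutes → departure 3:54 AM UTC on Aug 10.
Thornfield is UTC−3:30: 3:54 AM − 3:30 = 12:24 AM on Aug 10.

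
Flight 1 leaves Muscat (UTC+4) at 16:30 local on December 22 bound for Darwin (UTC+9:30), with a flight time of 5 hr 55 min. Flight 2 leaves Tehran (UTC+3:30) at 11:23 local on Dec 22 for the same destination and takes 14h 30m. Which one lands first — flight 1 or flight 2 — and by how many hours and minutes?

the first, by 3 hours 58 minutes

Flight 1 in UTC: 16:30 − 4:00 = 12:30 on Dec 22.
+5 hours 55 minutes → arrive 18:25 UTC on Dec 22.
Flight 2 in UTC: 11:23 − 3:30 = 07:53 on Dec 22.
+14 hours and 30 minutes → arrive 22:23 UTC on Dec 22.
Flight 1 lands earlier by 3 hours 58 minutes.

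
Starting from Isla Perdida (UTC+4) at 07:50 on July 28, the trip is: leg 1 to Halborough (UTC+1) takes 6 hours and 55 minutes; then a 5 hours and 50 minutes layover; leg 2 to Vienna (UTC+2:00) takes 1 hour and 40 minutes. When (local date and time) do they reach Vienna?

20:15 on Jul 28

Convert departure to UTC: 07:50 − 4:00 = 03:50 UTC on Jul 28.
Add 6 hours and 55 minutes leg 1 → 10:45 UTC.
Add 5 hours and 50 minutes layover in Halborough → 16:35 UTC.
Add 1 hour and 40 minutes leg 2 → 18:15 UTC.
Vienna is UTC+2:00, so local arrival = 18:15 + 2:00 = 20:15 on Jul 28.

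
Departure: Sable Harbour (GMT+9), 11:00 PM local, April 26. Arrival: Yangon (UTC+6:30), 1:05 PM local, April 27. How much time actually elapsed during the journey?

Departure in UTC: 11:00 PM − 9:00 = 2:00 PM on Apr 26.
Arrival in UTC: 1:05 PM − 6:30 = 6:35 AM on Apr 27.
Elapsed = 6:35 AM − 2:00 PM (+1 day) = 16 hours 35 minutes.

16 hours 35 minutes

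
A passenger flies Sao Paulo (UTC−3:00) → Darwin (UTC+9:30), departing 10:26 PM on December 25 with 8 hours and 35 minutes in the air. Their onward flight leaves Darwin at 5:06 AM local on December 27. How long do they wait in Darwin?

Convert departure to UTC: 10:26 PM + 3:00 = 1:26 AM UTC on Dec 26.
Add 8 hours 35 minutes flight time → 10:01 AM UTC.
Darwin is UTC+9:30, so local arrival = 10:01 AM + 9:30 = 7:31 PM on Dec 26.
Layover = 5:06 AM − 7:31 PM (+1 day) = 9 hours 35 minutes.

9 hours 35 minutes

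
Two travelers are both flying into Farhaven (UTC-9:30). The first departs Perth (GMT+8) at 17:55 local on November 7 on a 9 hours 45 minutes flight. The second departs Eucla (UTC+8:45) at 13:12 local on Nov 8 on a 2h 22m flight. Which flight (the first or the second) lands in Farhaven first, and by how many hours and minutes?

Flight 1 in UTC: 17:55 − 8:00 = 09:55 on Nov 7.
+9 hours and 45 minutes → arrive 19:40 UTC on Nov 7.
Flight 2 in UTC: 13:12 − 8:45 = 04:27 on Nov 8.
+2 hours and 22 minutes → arrive 06:49 UTC on Nov 8.
Flight 1 lands earlier by 11 hours 9 minutes.

the first, by 11 hours 9 minutes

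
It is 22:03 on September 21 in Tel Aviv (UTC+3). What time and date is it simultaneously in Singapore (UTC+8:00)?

03:03 on Sep 22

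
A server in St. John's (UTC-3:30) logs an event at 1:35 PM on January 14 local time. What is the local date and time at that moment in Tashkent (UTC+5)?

Tashkent is 8:30 ahead of St. John's.
Shift by the zone difference: 1:35 PM + 8:30 = 10:05 PM on Jan 14 in Tashkent.

10:05 PM on Jan 14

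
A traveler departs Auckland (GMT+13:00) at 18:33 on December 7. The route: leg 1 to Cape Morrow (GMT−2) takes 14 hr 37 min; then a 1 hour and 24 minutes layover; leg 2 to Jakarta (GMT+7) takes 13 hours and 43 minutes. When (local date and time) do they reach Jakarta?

18:17 on December 8

Convert departure to UTC: 18:33 − 13:00 = 05:33 UTC on Dec 7.
Add 14 hours 37 minutes leg 1 → 20:10 UTC.
Add 1 hour 24 minutes layover in Cape Morrow → 21:34 UTC.
Add 13 hours 43 minutes leg 2 → 11:17 UTC (Dec 8).
Jakarta is UTC+7:00, so local arrival = 11:17 + 7:00 = 18:17 on Dec 8.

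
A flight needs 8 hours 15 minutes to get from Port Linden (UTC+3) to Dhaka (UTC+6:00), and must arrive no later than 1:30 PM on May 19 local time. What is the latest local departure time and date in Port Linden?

2:15 AM on May 19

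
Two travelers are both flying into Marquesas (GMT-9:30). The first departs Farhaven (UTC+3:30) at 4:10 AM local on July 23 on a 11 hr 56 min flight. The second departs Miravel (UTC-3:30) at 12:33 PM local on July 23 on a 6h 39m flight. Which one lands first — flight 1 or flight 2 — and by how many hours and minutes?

Flight 1 in UTC: 4:10 AM − 3:30 = 12:40 AM on Jul 23.
+11 hours and 56 minutes → arrive 12:36 PM UTC on Jul 23.
Flight 2 in UTC: 12:33 PM + 3:30 = 4:03 PM on Jul 23.
+6 hours and 39 minutes → arrive 10:42 PM UTC on Jul 23.
Flight 1 lands earlier by 10 hours 6 minutes.

the first, by 10 hours 6 minutes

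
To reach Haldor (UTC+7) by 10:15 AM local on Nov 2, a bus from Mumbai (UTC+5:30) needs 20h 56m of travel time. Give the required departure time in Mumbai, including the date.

Target arrival in UTC: 10:15 AM − 7:00 = 3:15 AM on Nov 2.
Subtract 20 hours 56 minutes → departure 6:19 AM UTC on Nov 1.
Mumbai is UTC+5:30: 6:19 AM + 5:30 = 11:49 AM on Nov 1.

11:49 AM on November 1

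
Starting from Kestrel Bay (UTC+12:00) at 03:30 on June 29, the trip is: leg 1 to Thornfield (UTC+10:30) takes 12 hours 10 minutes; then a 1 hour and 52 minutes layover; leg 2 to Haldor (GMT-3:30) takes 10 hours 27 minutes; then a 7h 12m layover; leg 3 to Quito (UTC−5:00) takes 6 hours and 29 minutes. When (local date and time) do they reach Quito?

Convert departure to UTC: 03:30 − 12:00 = 15:30 UTC on Jun 28.
Add 12 hours and 10 minutes leg 1 → 03:40 UTC (Jun 29).
Add 1 hour 52 minutes layover in Thornfield → 05:32 UTC.
Add 10 hours and 27 minutes leg 2 → 15:59 UTC.
Add 7 hours 12 minutes layover in Haldor → 23:11 UTC.
Add 6 hours 29 minutes leg 3 → 05:40 UTC (Jun 30).
Quito is UTC−5:00, so local arrival = 05:40 − 5:00 = 00:40 on Jun 30.

00:40 on Jun 30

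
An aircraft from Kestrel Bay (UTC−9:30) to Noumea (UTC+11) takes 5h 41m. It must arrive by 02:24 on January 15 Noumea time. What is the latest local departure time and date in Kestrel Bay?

Target arrival in UTC: 02:24 − 11:00 = 15:24 on Jan 14.
Subtract 5 hours and 41 minutes → departure 09:43 UTC on Jan 14.
Kestrel Bay is UTC−9:30: 09:43 − 9:30 = 00:13 on Jan 14.

00:13 on January 14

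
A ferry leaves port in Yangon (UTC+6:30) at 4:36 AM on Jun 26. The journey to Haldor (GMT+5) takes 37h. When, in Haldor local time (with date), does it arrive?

4:06 PM on Jun 27

Convert departure to UTC: 4:36 AM − 6:30 = 10:06 PM UTC on Jun 25.
Add 37 hours travel time → 11:06 AM UTC (Jun 27).
Haldor is UTC+5:00, so local arrival = 11:06 AM + 5:00 = 4:06 PM on Jun 27.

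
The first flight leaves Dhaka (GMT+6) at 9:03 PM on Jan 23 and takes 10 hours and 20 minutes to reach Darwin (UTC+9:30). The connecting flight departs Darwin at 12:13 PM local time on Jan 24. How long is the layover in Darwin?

1 hour 20 minutes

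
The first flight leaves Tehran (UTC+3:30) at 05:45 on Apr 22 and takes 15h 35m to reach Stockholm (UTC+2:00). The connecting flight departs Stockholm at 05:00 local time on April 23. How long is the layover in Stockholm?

9 hours 10 minutes

Convert departure to UTC: 05:45 − 3:30 = 02:15 UTC on Apr 22.
Add 15 hours and 35 minutes flight time → 17:50 UTC.
Stockholm is UTC+2:00, so local arrival = 17:50 + 2:00 = 19:50 on Apr 22.
Layover = 05:00 − 19:50 (+1 day) = 9 hours 10 minutes.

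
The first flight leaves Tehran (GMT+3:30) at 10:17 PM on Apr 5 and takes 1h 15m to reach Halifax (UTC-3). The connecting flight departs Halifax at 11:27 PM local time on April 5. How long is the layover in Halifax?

6 hours 25 minutes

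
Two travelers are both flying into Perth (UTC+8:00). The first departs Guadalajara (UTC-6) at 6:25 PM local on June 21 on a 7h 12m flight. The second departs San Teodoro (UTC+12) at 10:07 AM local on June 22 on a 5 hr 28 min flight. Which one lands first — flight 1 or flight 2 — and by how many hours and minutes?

the second, by 4 hours 2 minutes

Flight 1 in UTC: 6:25 PM + 6:00 = 12:25 AM on Jun 22.
+7 hours 12 minutes → arrive 7:37 AM UTC on Jun 22.
Flight 2 in UTC: 10:07 AM − 12:00 = 10:07 PM on Jun 21.
+5 hours and 28 minutes → arrive 3:35 AM UTC on Jun 22.
Flight 2 lands earlier by 4 hours 2 minutes.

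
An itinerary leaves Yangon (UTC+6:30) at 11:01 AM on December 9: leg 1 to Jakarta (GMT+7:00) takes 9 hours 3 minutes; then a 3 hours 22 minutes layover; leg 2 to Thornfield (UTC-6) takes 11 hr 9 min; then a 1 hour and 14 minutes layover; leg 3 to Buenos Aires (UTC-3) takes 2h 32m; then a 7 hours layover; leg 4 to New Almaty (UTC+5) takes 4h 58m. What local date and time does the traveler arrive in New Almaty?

12:49 AM on December 11

Convert departure to UTC: 11:01 AM − 6:30 = 4:31 AM UTC on Dec 9.
Add 9 hours 3 minutes leg 1 → 1:34 PM UTC.
Add 3 hours 22 minutes layover in Jakarta → 4:56 PM UTC.
Add 11 hours 9 minutes leg 2 → 4:05 AM UTC (Dec 10).
Add 1 hour 14 minutes layover in Thornfield → 5:19 AM UTC.
Add 2 hours and 32 minutes leg 3 → 7:51 AM UTC.
Add 7 hours layover in Buenos Aires → 2:51 PM UTC.
Add 4 hours and 58 minutes leg 4 → 7:49 PM UTC.
New Almaty is UTC+5:00, so local arrival = 7:49 PM + 5:00 = 12:49 AM on Dec 11.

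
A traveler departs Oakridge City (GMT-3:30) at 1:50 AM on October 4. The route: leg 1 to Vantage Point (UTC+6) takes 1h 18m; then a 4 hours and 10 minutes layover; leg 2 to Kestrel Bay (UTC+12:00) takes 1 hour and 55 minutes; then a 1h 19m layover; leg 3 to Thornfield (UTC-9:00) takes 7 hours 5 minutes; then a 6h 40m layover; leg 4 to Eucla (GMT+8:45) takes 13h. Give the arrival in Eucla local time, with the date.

Convert departure to UTC: 1:50 AM + 3:30 = 5:20 AM UTC on Oct 4.
Add 1 hour 18 minutes leg 1 → 6:38 AM UTC.
Add 4 hours and 10 minutes layover in Vantage Point → 10:48 AM UTC.
Add 1 hour 55 minutes leg 2 → 12:43 PM UTC.
Add 1 hour 19 minutes layover in Kestrel Bay → 2:02 PM UTC.
Add 7 hours 5 minutes leg 3 → 9:07 PM UTC.
Add 6 hours and 40 minutes layover in Thornfield → 3:47 AM UTC (Oct 5).
Add 13 hours leg 4 → 4:47 PM UTC.
Eucla is UTC+8:45, so local arrival = 4:47 PM + 8:45 = 1:32 AM on Oct 6.

1:32 AM on Oct 6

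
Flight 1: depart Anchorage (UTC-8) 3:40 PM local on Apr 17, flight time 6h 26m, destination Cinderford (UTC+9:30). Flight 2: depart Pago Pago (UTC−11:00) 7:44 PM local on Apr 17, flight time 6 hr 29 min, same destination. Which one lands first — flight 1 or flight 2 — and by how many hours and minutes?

Flight 1 in UTC: 3:40 PM + 8:00 = 11:40 PM on Apr 17.
+6 hours 26 minutes → arrive 6:06 AM UTC on Apr 18.
Flight 2 in UTC: 7:44 PM + 11:00 = 6:44 AM on Apr 18.
+6 hours and 29 minutes → arrive 1:13 PM UTC on Apr 18.
Flight 1 lands earlier by 7 hours 7 minutes.

the first, by 7 hours 7 minutes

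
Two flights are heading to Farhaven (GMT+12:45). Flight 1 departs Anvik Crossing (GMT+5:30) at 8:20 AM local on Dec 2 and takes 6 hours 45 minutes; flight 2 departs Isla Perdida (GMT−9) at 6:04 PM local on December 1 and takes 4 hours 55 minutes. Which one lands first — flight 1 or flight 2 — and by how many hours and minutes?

the second, by 1 hour 36 minutes

Flight 1 in UTC: 8:20 AM − 5:30 = 2:50 AM on Dec 2.
+6 hours 45 minutes → arrive 9:35 AM UTC on Dec 2.
Flight 2 in UTC: 6:04 PM + 9:00 = 3:04 AM on Dec 2.
+4 hours 55 minutes → arrive 7:59 AM UTC on Dec 2.
Flight 2 lands earlier by 1 hour 36 minutes.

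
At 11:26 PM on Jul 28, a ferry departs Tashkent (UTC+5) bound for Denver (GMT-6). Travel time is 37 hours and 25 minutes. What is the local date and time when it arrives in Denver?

Convert departure to UTC: 11:26 PM − 5:00 = 6:26 PM UTC on Jul 28.
Add 37 hours and 25 minutes travel time → 7:51 AM UTC (Jul 30).
Denver is UTC−6:00, so local arrival = 7:51 AM − 6:00 = 1:51 AM on Jul 30.

1:51 AM on July 30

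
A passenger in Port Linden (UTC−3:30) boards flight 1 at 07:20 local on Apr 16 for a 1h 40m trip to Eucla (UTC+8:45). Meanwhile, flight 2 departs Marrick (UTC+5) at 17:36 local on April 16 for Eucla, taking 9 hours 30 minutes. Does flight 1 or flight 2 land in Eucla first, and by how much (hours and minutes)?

the first, by 9 hours 36 minutes

Flight 1 in UTC: 07:20 + 3:30 = 10:50 on Apr 16.
+1 hour 40 minutes → arrive 12:30 UTC on Apr 16.
Flight 2 in UTC: 17:36 − 5:00 = 12:36 on Apr 16.
+9 hours 30 minutes → arrive 22:06 UTC on Apr 16.
Flight 1 lands earlier by 9 hours 36 minutes.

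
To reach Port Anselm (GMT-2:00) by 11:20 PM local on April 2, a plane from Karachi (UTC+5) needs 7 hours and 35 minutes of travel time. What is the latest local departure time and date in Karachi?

10:45 PM on April 2

Target arrival in UTC: 11:20 PM + 2:00 = 1:20 AM on Apr 3.
Subtract 7 hours and 35 minutes → departure 5:45 PM UTC on Apr 2.
Karachi is UTC+5:00: 5:45 PM + 5:00 = 10:45 PM on Apr 2.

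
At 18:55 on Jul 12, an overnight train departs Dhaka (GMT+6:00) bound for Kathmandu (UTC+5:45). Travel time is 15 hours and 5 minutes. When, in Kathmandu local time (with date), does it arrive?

09:45 on Jul 13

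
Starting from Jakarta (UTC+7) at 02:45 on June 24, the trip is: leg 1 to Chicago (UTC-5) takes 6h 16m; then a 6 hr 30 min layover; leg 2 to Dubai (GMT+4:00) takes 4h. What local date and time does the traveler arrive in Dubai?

Convert departure to UTC: 02:45 − 7:00 = 19:45 UTC on Jun 23.
Add 6 hours 16 minutes leg 1 → 02:01 UTC (Jun 24).
Add 6 hours and 30 minutes layover in Chicago → 08:31 UTC.
Add 4 hours leg 2 → 12:31 UTC.
Dubai is UTC+4:00, so local arrival = 12:31 + 4:00 = 16:31 on Jun 24.

16:31 on June 24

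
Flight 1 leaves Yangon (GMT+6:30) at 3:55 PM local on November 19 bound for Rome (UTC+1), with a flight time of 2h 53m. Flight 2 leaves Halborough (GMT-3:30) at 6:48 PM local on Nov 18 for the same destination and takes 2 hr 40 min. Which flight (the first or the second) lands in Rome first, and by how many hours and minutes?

the second, by 11 hours 20 minutes

Flight 1 in UTC: 3:55 PM − 6:30 = 9:25 AM on Nov 19.
+2 hours 53 minutes → arrive 12:18 PM UTC on Nov 19.
Flight 2 in UTC: 6:48 PM + 3:30 = 10:18 PM on Nov 18.
+2 hours 40 minutes → arrive 12:58 AM UTC on Nov 19.
Flight 2 lands earlier by 11 hours 20 minutes.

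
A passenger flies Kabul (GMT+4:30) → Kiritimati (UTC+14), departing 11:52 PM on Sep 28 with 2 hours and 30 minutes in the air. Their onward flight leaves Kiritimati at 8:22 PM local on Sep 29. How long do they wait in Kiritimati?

8 hours 30 minutes

Convert departure to UTC: 11:52 PM − 4:30 = 7:22 PM UTC on Sep 28.
Add 2 hours and 30 minutes flight time → 9:52 PM UTC.
Kiritimati is UTC+14:00, so local arrival = 9:52 PM + 14:00 = 11:52 AM on Sep 29.
Layover = 8:22 PM − 11:52 AM = 8 hours 30 minutes.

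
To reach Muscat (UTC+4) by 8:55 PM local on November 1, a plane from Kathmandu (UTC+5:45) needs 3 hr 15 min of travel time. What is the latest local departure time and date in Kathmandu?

Target arrival in UTC: 8:55 PM − 4:00 = 4:55 PM on Nov 1.
Subtract 3 hours and 15 minutes → departure 1:40 PM UTC on Nov 1.
Kathmandu is UTC+5:45: 1:40 PM + 5:45 = 7:25 PM on Nov 1.

7:25 PM on Nov 1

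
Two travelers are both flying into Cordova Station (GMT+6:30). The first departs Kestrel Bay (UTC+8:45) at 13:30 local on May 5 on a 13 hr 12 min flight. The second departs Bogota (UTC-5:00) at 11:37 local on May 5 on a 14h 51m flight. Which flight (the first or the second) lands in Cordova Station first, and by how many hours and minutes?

Flight 1 in UTC: 13:30 − 8:45 = 04:45 on May 5.
+13 hours 12 minutes → arrive 17:57 UTC on May 5.
Flight 2 in UTC: 11:37 + 5:00 = 16:37 on May 5.
+14 hours and 51 minutes → arrive 07:28 UTC on May 6.
Flight 1 lands earlier by 13 hours 31 minutes.

the first, by 13 hours 31 minutes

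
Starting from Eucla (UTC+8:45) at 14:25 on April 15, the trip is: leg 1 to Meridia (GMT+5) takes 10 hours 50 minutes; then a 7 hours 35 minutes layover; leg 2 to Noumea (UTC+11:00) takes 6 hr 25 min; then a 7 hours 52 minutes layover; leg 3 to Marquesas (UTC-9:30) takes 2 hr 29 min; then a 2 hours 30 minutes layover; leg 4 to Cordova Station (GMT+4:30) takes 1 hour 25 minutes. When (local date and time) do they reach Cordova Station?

Convert departure to UTC: 14:25 − 8:45 = 05:40 UTC on Apr 15.
Add 10 hours 50 minutes leg 1 → 16:30 UTC.
Add 7 hours 35 minutes layover in Meridia → 00:05 UTC (Apr 16).
Add 6 hours 25 minutes leg 2 → 06:30 UTC.
Add 7 hours and 52 minutes layover in Noumea → 14:22 UTC.
Add 2 hours and 29 minutes leg 3 → 16:51 UTC.
Add 2 hours 30 minutes layover in Marquesas → 19:21 UTC.
Add 1 hour and 25 minutes leg 4 → 20:46 UTC.
Cordova Station is UTC+4:30, so local arrival = 20:46 + 4:30 = 01:16 on Apr 17.

01:16 on April 17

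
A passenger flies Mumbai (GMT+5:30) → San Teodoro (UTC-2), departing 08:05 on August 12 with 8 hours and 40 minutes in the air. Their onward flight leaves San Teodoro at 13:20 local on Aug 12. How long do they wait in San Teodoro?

4 hours 5 minutes

Convert departure to UTC: 08:05 − 5:30 = 02:35 UTC on Aug 12.
Add 8 hours and 40 minutes flight time → 11:15 UTC.
San Teodoro is UTC−2:00, so local arrival = 11:15 − 2:00 = 09:15 on Aug 12.
Layover = 13:20 − 09:15 = 4 hours 5 minutes.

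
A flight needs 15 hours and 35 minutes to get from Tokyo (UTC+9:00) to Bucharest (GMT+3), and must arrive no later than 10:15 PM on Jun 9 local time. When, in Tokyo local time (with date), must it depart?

Target arrival in UTC: 10:15 PM − 3:00 = 7:15 PM on Jun 9.
Subtract 15 hours and 35 minutes → departure 3:40 AM UTC on Jun 9.
Tokyo is UTC+9:00: 3:40 AM + 9:00 = 12:40 PM on Jun 9.

12:40 PM on June 9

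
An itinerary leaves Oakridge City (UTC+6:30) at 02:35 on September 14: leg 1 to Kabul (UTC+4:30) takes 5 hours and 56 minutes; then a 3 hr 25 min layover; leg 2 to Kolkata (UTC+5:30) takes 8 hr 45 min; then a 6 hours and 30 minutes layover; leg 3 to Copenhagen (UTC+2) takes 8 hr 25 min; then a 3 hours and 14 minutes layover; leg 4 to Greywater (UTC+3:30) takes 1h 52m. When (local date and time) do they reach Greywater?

Convert departure to UTC: 02:35 − 6:30 = 20:05 UTC on Sep 13.
Add 5 hours and 56 minutes leg 1 → 02:01 UTC (Sep 14).
Add 3 hours 25 minutes layover in Kabul → 05:26 UTC.
Add 8 hours and 45 minutes leg 2 → 14:11 UTC.
Add 6 hours and 30 minutes layover in Kolkata → 20:41 UTC.
Add 8 hours 25 minutes leg 3 → 05:06 UTC (Sep 15).
Add 3 hours and 14 minutes layover in Copenhagen → 08:20 UTC.
Add 1 hour and 52 minutes leg 4 → 10:12 UTC.
Greywater is UTC+3:30, so local arrival = 10:12 + 3:30 = 13:42 on Sep 15.

13:42 on September 15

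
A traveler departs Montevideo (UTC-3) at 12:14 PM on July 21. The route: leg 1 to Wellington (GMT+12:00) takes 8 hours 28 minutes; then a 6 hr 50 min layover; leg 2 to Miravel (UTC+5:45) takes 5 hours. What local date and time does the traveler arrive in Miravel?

Convert departure to UTC: 12:14 PM + 3:00 = 3:14 PM UTC on Jul 21.
Add 8 hours 28 minutes leg 1 → 11:42 PM UTC.
Add 6 hours and 50 minutes layover in Wellington → 6:32 AM UTC (Jul 22).
Add 5 hours leg 2 → 11:32 AM UTC.
Miravel is UTC+5:45, so local arrival = 11:32 AM + 5:45 = 5:17 PM on Jul 22.

5:17 PM on July 22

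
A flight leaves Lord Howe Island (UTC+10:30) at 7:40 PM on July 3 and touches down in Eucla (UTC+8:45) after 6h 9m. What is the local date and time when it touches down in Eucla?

12:04 AM on Jul 4

Convert departure to UTC: 7:40 PM − 10:30 = 9:10 AM UTC on Jul 3.
Add 6 hours 9 minutes travel time → 3:19 PM UTC.
Eucla is UTC+8:45, so local arrival = 3:19 PM + 8:45 = 12:04 AM on Jul 4.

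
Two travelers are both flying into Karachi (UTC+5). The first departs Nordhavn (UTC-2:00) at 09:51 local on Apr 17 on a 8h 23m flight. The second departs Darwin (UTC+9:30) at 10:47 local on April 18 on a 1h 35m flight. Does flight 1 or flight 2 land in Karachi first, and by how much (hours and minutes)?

the first, by 6 hours 38 minutes

Flight 1 in UTC: 09:51 + 2:00 = 11:51 on Apr 17.
+8 hours 23 minutes → arrive 20:14 UTC on Apr 17.
Flight 2 in UTC: 10:47 − 9:30 = 01:17 on Apr 18.
+1 hour and 35 minutes → arrive 02:52 UTC on Apr 18.
Flight 1 lands earlier by 6 hours 38 minutes.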